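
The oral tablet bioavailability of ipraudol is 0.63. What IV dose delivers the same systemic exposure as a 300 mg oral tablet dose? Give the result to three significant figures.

D_iv = 189 mg

Systemic exposure from an extravascular dose = F × D_ev, so the equivalent IV dose is F × D_ev.
D_iv = F × D_ev = 0.63 × 300 = 189 mg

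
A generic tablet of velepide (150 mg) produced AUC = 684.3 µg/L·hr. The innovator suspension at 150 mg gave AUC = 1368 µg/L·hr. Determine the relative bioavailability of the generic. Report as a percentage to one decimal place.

F_rel = 50.0%

F_rel = (AUC_test/D_test) / (AUC_ref/D_ref)
      = (684.3/150) / (1368/150)
      = 4.562 / 9.12 = 0.5002 = 50.02%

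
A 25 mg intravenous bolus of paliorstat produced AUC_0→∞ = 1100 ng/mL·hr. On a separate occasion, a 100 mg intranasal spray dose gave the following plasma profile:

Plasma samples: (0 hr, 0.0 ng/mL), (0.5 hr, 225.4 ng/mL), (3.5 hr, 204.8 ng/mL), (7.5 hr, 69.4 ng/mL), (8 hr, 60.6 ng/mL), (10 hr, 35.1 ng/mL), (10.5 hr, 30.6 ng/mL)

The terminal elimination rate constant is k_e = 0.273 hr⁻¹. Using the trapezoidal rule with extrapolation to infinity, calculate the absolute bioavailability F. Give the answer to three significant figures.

F = 0.342

Trapezoidal AUC_0→10.5 (intranasal spray):
  [0→0.5]: (0.0+225.4)/2 × 0.5 = 56.35
  [0.5→3.5]: (225.4+204.8)/2 × 3 = 645.3
  [3.5→7.5]: (204.8+69.4)/2 × 4 = 548.4
  [7.5→8]: (69.4+60.6)/2 × 0.5 = 32.5
  [8→10]: (60.6+35.1)/2 × 2 = 95.7
  [10→10.5]: (35.1+30.6)/2 × 0.5 = 16.425
  Sum = 1394.675 ng/mL·hr
Tail: C_last/k_e = 30.6/0.273 = 112.088
AUC_0→∞ (intranasal spray) = 1394.675 + 112.088 = 1506.763 ng/mL·hr
F = (AUC_ev/D_ev)/(AUC_iv/D_iv) = (1506.763/100)/(1100/25) = 15.06763/44 = 0.3424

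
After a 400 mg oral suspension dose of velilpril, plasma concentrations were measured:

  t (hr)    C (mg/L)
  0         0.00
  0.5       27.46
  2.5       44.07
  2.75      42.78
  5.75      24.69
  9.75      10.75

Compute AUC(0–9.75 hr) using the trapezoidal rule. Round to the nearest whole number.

Trapezoidal AUC_0→9.75:
  [0→0.5]: (0.00+27.46)/2 × 0.5 = 6.865
  [0.5→2.5]: (27.46+44.07)/2 × 2 = 71.53
  [2.5→2.75]: (44.07+42.78)/2 × 0.25 = 10.85625
  [2.75→5.75]: (42.78+24.69)/2 × 3 = 101.205
  [5.75→9.75]: (24.69+10.75)/2 × 4 = 70.88
  Sum = 261.33625 mg/L·hr

AUC = 261 mg/L·hr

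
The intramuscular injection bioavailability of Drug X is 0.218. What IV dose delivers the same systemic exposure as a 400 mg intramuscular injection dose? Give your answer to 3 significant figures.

Systemic exposure from an extravascular dose = F × D_ev, so the equivalent IV dose is F × D_ev.
D_iv = F × D_ev = 0.218 × 400 = 87.2 mg

D_iv = 87.2 mg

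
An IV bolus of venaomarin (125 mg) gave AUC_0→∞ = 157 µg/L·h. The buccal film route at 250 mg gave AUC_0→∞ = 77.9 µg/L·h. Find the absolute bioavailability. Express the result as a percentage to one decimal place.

F = (AUC_ev / D_ev) / (AUC_iv / D_iv)
  = (77.9/250) / (157/125)
  = 0.3116 / 1.256 = 0.2481
  = 24.81%

F = 24.8%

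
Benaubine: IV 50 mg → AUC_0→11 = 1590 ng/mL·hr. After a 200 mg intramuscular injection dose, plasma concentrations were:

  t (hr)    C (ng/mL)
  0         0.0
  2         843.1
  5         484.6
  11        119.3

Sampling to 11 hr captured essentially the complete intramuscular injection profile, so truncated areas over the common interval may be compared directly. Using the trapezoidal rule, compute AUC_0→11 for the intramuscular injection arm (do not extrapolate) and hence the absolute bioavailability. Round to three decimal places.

F = 0.731

Trapezoidal AUC_0→11 (intramuscular injection):
  [0→2]: (0.0+843.1)/2 × 2 = 843.1
  [2→5]: (843.1+484.6)/2 × 3 = 1991.55
  [5→11]: (484.6+119.3)/2 × 6 = 1811.7
  Sum = 4646.35 ng/mL·hr
F = (AUC_ev/D_ev)/(AUC_iv/D_iv) = (4646.35/200)/(1590/50) = 23.23175/31.8 = 0.7306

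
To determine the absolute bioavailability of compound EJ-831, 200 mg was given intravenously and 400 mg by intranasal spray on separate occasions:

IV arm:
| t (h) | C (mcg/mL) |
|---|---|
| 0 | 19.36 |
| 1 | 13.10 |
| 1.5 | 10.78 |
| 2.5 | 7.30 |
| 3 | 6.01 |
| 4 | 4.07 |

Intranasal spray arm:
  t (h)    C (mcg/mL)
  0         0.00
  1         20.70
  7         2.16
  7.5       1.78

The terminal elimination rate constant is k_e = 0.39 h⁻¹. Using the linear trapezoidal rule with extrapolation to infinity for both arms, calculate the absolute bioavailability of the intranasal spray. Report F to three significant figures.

F = 0.844

Trapezoidal AUC_0→4 (IV):
  [0→1]: (19.36+13.10)/2 × 1 = 16.23
  [1→1.5]: (13.10+10.78)/2 × 0.5 = 5.97
  [1.5→2.5]: (10.78+7.30)/2 × 1 = 9.04
  [2.5→3]: (7.30+6.01)/2 × 0.5 = 3.3275
  [3→4]: (6.01+4.07)/2 × 1 = 5.04
  Sum = 39.6075 mcg/mL·h
IV tail: 4.07/0.39 = 10.436; AUC_iv,0→∞ = 39.6075 + 10.436 = 50.0435 mcg/mL·h
Trapezoidal AUC_0→7.5 (intranasal spray):
  [0→1]: (0.00+20.70)/2 × 1 = 10.35
  [1→7]: (20.70+2.16)/2 × 6 = 68.58
  [7→7.5]: (2.16+1.78)/2 × 0.5 = 0.985
  Sum = 79.915 mcg/mL·h
intranasal spray tail: 1.78/0.39 = 4.564; AUC_ev,0→∞ = 79.915 + 4.564 = 84.479 mcg/mL·h
F = (AUC_ev/D_ev)/(AUC_iv/D_iv) = (84.479/400)/(50.0435/200) = 0.2111975/0.2502175 = 0.8441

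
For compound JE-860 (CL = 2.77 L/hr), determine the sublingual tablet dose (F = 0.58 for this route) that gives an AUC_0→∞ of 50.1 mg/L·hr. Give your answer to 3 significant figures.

Dose = 239 mg

Dose = CL × AUC_0→∞ / F
     = 2.77 × 50.1 / 0.58 = 239.271 mg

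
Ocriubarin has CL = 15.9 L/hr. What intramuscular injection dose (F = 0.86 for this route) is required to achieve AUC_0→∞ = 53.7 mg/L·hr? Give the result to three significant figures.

Dose = 993 mg

Dose = CL × AUC_0→∞ / F
     = 15.9 × 53.7 / 0.86 = 992.826 mg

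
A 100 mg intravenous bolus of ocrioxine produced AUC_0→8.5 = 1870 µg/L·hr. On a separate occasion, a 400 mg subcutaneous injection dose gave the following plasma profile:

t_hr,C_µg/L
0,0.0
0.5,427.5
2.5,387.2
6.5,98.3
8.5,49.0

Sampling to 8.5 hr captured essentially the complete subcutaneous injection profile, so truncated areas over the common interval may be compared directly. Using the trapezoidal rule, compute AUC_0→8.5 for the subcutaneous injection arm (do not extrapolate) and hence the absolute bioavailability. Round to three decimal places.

Trapezoidal AUC_0→8.5 (subcutaneous injection):
  [0→0.5]: (0.0+427.5)/2 × 0.5 = 106.875
  [0.5→2.5]: (427.5+387.2)/2 × 2 = 814.7
  [2.5→6.5]: (387.2+98.3)/2 × 4 = 971.0
  [6.5→8.5]: (98.3+49.0)/2 × 2 = 147.3
  Sum = 2039.875 µg/L·hr
F = (AUC_ev/D_ev)/(AUC_iv/D_iv) = (2039.875/400)/(1870/100) = 5.0996875/18.7 = 0.2727

F = 0.273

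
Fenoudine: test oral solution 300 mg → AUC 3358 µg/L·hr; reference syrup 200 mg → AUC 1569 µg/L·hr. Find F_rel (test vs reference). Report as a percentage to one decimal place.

F_rel = (AUC_test/D_test) / (AUC_ref/D_ref)
      = (3358/300) / (1569/200)
      = 11.1933 / 7.845 = 1.4268 = 142.68%

F_rel = 142.7%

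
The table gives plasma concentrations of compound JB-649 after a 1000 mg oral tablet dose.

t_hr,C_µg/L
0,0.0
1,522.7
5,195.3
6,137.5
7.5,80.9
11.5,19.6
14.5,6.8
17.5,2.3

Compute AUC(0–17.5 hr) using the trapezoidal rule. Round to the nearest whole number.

Trapezoidal AUC_0→17.5:
  [0→1]: (0.0+522.7)/2 × 1 = 261.35
  [1→5]: (522.7+195.3)/2 × 4 = 1436.0
  [5→6]: (195.3+137.5)/2 × 1 = 166.4
  [6→7.5]: (137.5+80.9)/2 × 1.5 = 163.8
  [7.5→11.5]: (80.9+19.6)/2 × 4 = 201.0
  [11.5→14.5]: (19.6+6.8)/2 × 3 = 39.6
  [14.5→17.5]: (6.8+2.3)/2 × 3 = 13.65
  Sum = 2281.8 µg/L·hr

AUC = 2282 µg/L·hr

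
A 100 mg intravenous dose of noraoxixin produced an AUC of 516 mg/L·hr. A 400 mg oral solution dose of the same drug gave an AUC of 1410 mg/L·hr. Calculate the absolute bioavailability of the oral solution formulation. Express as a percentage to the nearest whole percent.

F = 68%

F = (AUC_ev / D_ev) / (AUC_iv / D_iv)
  = (1410/400) / (516/100)
  = 3.525 / 5.16 = 0.6831
  = 68.31%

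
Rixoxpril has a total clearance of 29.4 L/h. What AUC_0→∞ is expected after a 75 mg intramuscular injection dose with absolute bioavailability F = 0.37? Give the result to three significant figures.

AUC_0→∞ = F × Dose / CL
        = 0.37 × 75 / 29.4 = 0.943878 mg/L·h

AUC = 0.944 mg/L·h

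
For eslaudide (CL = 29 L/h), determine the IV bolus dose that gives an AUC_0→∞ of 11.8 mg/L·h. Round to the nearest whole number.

Dose = 342 mg

Dose_iv = CL × AUC_0→∞
     = 29 × 11.8 = 342.2 mg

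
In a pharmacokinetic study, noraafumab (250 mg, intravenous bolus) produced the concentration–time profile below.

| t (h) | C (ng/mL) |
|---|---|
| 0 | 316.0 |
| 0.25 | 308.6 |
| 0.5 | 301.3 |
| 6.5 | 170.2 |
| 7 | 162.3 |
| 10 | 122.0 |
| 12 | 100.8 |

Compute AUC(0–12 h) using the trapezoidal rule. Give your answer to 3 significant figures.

Trapezoidal AUC_0→12:
  [0→0.25]: (316.0+308.6)/2 × 0.25 = 78.075
  [0.25→0.5]: (308.6+301.3)/2 × 0.25 = 76.2375
  [0.5→6.5]: (301.3+170.2)/2 × 6 = 1414.5
  [6.5→7]: (170.2+162.3)/2 × 0.5 = 83.125
  [7→10]: (162.3+122.0)/2 × 3 = 426.45
  [10→12]: (122.0+100.8)/2 × 2 = 222.8
  Sum = 2301.1875 ng/mL·h

AUC = 2300 ng/mL·h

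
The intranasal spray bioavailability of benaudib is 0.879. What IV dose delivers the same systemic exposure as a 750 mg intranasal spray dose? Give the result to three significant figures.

D_iv = 659 mg

Systemic exposure from an extravascular dose = F × D_ev, so the equivalent IV dose is F × D_ev.
D_iv = F × D_ev = 0.879 × 750 = 659.25 mg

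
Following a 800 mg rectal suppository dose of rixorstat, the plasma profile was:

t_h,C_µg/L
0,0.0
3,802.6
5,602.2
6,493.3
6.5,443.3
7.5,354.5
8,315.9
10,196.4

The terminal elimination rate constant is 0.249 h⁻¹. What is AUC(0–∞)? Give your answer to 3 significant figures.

Trapezoidal AUC_0→10:
  [0→3]: (0.0+802.6)/2 × 3 = 1203.9
  [3→5]: (802.6+602.2)/2 × 2 = 1404.8
  [5→6]: (602.2+493.3)/2 × 1 = 547.75
  [6→6.5]: (493.3+443.3)/2 × 0.5 = 234.15
  [6.5→7.5]: (443.3+354.5)/2 × 1 = 398.9
  [7.5→8]: (354.5+315.9)/2 × 0.5 = 167.6
  [8→10]: (315.9+196.4)/2 × 2 = 512.3
  Sum = 4469.4 µg/L·h
Extrapolated tail: C_last / k_e = 196.4 / 0.249 = 788.755
AUC_0→∞ = 4469.4 + 788.755 = 5258.155 µg/L·h

AUC = 5260 µg/L·h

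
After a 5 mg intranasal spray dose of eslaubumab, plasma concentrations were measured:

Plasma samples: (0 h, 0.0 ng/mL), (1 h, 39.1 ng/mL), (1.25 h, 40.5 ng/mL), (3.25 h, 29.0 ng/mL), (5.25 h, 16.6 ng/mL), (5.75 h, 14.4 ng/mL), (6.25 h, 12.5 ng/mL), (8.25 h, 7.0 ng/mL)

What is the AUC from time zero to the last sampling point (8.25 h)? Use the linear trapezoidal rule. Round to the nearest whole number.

AUC = 179 ng/mL·h

Trapezoidal AUC_0→8.25:
  [0→1]: (0.0+39.1)/2 × 1 = 19.55
  [1→1.25]: (39.1+40.5)/2 × 0.25 = 9.95
  [1.25→3.25]: (40.5+29.0)/2 × 2 = 69.5
  [3.25→5.25]: (29.0+16.6)/2 × 2 = 45.6
  [5.25→5.75]: (16.6+14.4)/2 × 0.5 = 7.75
  [5.75→6.25]: (14.4+12.5)/2 × 0.5 = 6.725
  [6.25→8.25]: (12.5+7.0)/2 × 2 = 19.5
  Sum = 178.575 ng/mL·h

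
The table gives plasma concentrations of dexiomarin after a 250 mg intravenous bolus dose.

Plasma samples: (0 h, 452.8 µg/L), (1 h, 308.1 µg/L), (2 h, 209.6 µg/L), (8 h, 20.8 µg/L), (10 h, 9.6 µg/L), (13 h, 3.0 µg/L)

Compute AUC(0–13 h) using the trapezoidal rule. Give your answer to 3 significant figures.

Trapezoidal AUC_0→13:
  [0→1]: (452.8+308.1)/2 × 1 = 380.45
  [1→2]: (308.1+209.6)/2 × 1 = 258.85
  [2→8]: (209.6+20.8)/2 × 6 = 691.2
  [8→10]: (20.8+9.6)/2 × 2 = 30.4
  [10→13]: (9.6+3.0)/2 × 3 = 18.9
  Sum = 1379.8 µg/L·h

AUC = 1380 µg/L·h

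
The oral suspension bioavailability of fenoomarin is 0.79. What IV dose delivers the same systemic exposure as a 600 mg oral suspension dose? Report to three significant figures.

Systemic exposure from an extravascular dose = F × D_ev, so the equivalent IV dose is F × D_ev.
D_iv = F × D_ev = 0.79 × 600 = 474 mg

D_iv = 474 mg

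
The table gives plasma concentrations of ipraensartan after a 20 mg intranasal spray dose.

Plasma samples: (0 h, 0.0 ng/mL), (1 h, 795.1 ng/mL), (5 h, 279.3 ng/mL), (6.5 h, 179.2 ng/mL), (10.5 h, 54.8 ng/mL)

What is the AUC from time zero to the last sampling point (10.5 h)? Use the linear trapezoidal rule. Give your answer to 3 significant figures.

AUC = 3360 ng/mL·h

Trapezoidal AUC_0→10.5:
  [0→1]: (0.0+795.1)/2 × 1 = 397.55
  [1→5]: (795.1+279.3)/2 × 4 = 2148.8
  [5→6.5]: (279.3+179.2)/2 × 1.5 = 343.875
  [6.5→10.5]: (179.2+54.8)/2 × 4 = 468.0
  Sum = 3358.225 ng/mL·h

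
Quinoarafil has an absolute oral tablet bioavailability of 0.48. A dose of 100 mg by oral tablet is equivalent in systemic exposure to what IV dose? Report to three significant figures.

D_iv = 48.0 mg

Systemic exposure from an extravascular dose = F × D_ev, so the equivalent IV dose is F × D_ev.
D_iv = F × D_ev = 0.48 × 100 = 48 mg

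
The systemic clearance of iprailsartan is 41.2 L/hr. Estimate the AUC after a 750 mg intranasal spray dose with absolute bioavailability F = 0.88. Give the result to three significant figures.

AUC_0→∞ = F × Dose / CL
        = 0.88 × 750 / 41.2 = 16.0194 mg/L·hr

AUC = 16.0 mg/L·hr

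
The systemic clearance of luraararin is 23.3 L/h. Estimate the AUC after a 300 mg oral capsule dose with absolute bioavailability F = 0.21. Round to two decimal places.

AUC_0→∞ = F × Dose / CL
        = 0.21 × 300 / 23.3 = 2.70386 mg/L·h

AUC = 2.70 mg/L·h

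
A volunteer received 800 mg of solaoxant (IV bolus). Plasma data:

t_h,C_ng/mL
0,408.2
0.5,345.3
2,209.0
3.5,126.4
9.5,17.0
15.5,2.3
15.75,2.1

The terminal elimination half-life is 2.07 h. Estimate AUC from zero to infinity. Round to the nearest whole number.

Trapezoidal AUC_0→15.75:
  [0→0.5]: (408.2+345.3)/2 × 0.5 = 188.375
  [0.5→2]: (345.3+209.0)/2 × 1.5 = 415.725
  [2→3.5]: (209.0+126.4)/2 × 1.5 = 251.55
  [3.5→9.5]: (126.4+17.0)/2 × 6 = 430.2
  [9.5→15.5]: (17.0+2.3)/2 × 6 = 57.9
  [15.5→15.75]: (2.3+2.1)/2 × 0.25 = 0.55
  Sum = 1344.3 ng/mL·h
k_e = ln2 / t½ = 0.693147 / 2.07 = 0.3349 h^-1
Extrapolated tail: C_last / k_e = 2.1 / 0.3349 = 6.271
AUC_0→∞ = 1344.3 + 6.271 = 1350.571 ng/mL·h

AUC = 1351 ng/mL·h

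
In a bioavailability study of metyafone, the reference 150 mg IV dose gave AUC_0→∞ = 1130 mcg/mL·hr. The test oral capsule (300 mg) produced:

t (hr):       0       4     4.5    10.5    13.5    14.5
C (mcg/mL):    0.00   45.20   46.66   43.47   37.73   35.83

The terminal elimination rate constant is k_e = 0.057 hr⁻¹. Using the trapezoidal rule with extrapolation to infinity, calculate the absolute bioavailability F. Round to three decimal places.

F = 0.518

Trapezoidal AUC_0→14.5 (oral capsule):
  [0→4]: (0.00+45.20)/2 × 4 = 90.4
  [4→4.5]: (45.20+46.66)/2 × 0.5 = 22.965
  [4.5→10.5]: (46.66+43.47)/2 × 6 = 270.39
  [10.5→13.5]: (43.47+37.73)/2 × 3 = 121.8
  [13.5→14.5]: (37.73+35.83)/2 × 1 = 36.78
  Sum = 542.335 mcg/mL·hr
Tail: C_last/k_e = 35.83/0.057 = 628.596
AUC_0→∞ (oral capsule) = 542.335 + 628.596 = 1170.931 mcg/mL·hr
F = (AUC_ev/D_ev)/(AUC_iv/D_iv) = (1170.931/300)/(1130/150) = 3.9031/7.53333 = 0.5181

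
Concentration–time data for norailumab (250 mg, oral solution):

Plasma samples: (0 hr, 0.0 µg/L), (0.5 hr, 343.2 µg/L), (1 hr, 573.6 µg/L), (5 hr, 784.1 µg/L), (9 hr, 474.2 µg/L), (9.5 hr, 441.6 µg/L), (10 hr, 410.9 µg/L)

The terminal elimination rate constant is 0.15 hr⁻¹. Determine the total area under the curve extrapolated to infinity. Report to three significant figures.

AUC = 8730 µg/L·hr

Trapezoidal AUC_0→10:
  [0→0.5]: (0.0+343.2)/2 × 0.5 = 85.8
  [0.5→1]: (343.2+573.6)/2 × 0.5 = 229.2
  [1→5]: (573.6+784.1)/2 × 4 = 2715.4
  [5→9]: (784.1+474.2)/2 × 4 = 2516.6
  [9→9.5]: (474.2+441.6)/2 × 0.5 = 228.95
  [9.5→10]: (441.6+410.9)/2 × 0.5 = 213.125
  Sum = 5989.075 µg/L·hr
Extrapolated tail: C_last / k_e = 410.9 / 0.15 = 2739.333
AUC_0→∞ = 5989.075 + 2739.333 = 8728.408 µg/L·hr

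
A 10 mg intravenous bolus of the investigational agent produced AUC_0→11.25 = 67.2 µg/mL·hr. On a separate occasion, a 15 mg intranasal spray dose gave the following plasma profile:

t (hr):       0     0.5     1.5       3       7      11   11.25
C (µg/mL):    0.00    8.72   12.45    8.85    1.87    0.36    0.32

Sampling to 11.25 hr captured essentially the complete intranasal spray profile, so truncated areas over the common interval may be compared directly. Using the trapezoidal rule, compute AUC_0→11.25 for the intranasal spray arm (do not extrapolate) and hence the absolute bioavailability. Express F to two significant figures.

F = 0.54

Trapezoidal AUC_0→11.25 (intranasal spray):
  [0→0.5]: (0.00+8.72)/2 × 0.5 = 2.18
  [0.5→1.5]: (8.72+12.45)/2 × 1 = 10.585
  [1.5→3]: (12.45+8.85)/2 × 1.5 = 15.975
  [3→7]: (8.85+1.87)/2 × 4 = 21.44
  [7→11]: (1.87+0.36)/2 × 4 = 4.46
  [11→11.25]: (0.36+0.32)/2 × 0.25 = 0.085
  Sum = 54.725 µg/mL·hr
F = (AUC_ev/D_ev)/(AUC_iv/D_iv) = (54.725/15)/(67.2/10) = 3.64833/6.72 = 0.5429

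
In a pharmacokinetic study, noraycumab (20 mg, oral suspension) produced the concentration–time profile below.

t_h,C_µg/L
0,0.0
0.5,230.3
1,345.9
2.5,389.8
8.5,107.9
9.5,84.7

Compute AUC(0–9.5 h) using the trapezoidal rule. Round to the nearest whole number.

Trapezoidal AUC_0→9.5:
  [0→0.5]: (0.0+230.3)/2 × 0.5 = 57.575
  [0.5→1]: (230.3+345.9)/2 × 0.5 = 144.05
  [1→2.5]: (345.9+389.8)/2 × 1.5 = 551.775
  [2.5→8.5]: (389.8+107.9)/2 × 6 = 1493.1
  [8.5→9.5]: (107.9+84.7)/2 × 1 = 96.3
  Sum = 2342.8 µg/L·h

AUC = 2343 µg/L·h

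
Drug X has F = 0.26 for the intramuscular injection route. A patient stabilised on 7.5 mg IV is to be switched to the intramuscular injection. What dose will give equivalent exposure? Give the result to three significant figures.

D_intramuscular = 28.8 mg

For equal systemic exposure: F × D_ev = D_iv
D_ev = D_iv / F = 7.5 / 0.26 = 28.8462 mg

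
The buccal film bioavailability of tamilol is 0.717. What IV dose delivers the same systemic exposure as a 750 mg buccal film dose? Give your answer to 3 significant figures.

Systemic exposure from an extravascular dose = F × D_ev, so the equivalent IV dose is F × D_ev.
D_iv = F × D_ev = 0.717 × 750 = 537.75 mg

D_iv = 538 mg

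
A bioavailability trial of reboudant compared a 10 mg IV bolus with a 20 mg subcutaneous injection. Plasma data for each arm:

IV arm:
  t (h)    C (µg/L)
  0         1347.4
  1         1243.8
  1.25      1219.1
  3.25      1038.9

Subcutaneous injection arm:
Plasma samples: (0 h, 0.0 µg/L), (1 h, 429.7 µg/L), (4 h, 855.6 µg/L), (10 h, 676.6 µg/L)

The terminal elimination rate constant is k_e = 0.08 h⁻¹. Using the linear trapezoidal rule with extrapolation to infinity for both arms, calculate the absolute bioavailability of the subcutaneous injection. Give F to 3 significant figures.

F = 0.451

Trapezoidal AUC_0→3.25 (IV):
  [0→1]: (1347.4+1243.8)/2 × 1 = 1295.6
  [1→1.25]: (1243.8+1219.1)/2 × 0.25 = 307.8625
  [1.25→3.25]: (1219.1+1038.9)/2 × 2 = 2258.0
  Sum = 3861.4625 µg/L·h
IV tail: 1038.9/0.08 = 12986.250; AUC_iv,0→∞ = 3861.4625 + 12986.250 = 16847.7125 µg/L·h
Trapezoidal AUC_0→10 (subcutaneous injection):
  [0→1]: (0.0+429.7)/2 × 1 = 214.85
  [1→4]: (429.7+855.6)/2 × 3 = 1927.95
  [4→10]: (855.6+676.6)/2 × 6 = 4596.6
  Sum = 6739.4 µg/L·h
subcutaneous injection tail: 676.6/0.08 = 8457.500; AUC_ev,0→∞ = 6739.4 + 8457.500 = 15196.9 µg/L·h
F = (AUC_ev/D_ev)/(AUC_iv/D_iv) = (15196.9/20)/(16847.7125/10) = 759.845/1684.77 = 0.4510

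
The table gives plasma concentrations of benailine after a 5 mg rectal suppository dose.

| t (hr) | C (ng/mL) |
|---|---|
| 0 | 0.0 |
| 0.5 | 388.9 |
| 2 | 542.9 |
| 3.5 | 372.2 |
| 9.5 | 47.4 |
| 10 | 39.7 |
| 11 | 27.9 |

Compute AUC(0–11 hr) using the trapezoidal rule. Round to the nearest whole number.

Trapezoidal AUC_0→11:
  [0→0.5]: (0.0+388.9)/2 × 0.5 = 97.225
  [0.5→2]: (388.9+542.9)/2 × 1.5 = 698.85
  [2→3.5]: (542.9+372.2)/2 × 1.5 = 686.325
  [3.5→9.5]: (372.2+47.4)/2 × 6 = 1258.8
  [9.5→10]: (47.4+39.7)/2 × 0.5 = 21.775
  [10→11]: (39.7+27.9)/2 × 1 = 33.8
  Sum = 2796.775 ng/mL·hr

AUC = 2797 ng/mL·hr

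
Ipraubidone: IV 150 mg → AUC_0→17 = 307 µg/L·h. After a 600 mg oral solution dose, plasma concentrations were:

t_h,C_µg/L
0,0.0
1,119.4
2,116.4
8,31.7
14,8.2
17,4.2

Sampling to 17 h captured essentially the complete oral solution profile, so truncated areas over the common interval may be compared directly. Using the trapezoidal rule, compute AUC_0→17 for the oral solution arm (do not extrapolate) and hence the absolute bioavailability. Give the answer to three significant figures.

F = 0.619

Trapezoidal AUC_0→17 (oral solution):
  [0→1]: (0.0+119.4)/2 × 1 = 59.7
  [1→2]: (119.4+116.4)/2 × 1 = 117.9
  [2→8]: (116.4+31.7)/2 × 6 = 444.3
  [8→14]: (31.7+8.2)/2 × 6 = 119.7
  [14→17]: (8.2+4.2)/2 × 3 = 18.6
  Sum = 760.2 µg/L·h
F = (AUC_ev/D_ev)/(AUC_iv/D_iv) = (760.2/600)/(307/150) = 1.267/2.04667 = 0.6191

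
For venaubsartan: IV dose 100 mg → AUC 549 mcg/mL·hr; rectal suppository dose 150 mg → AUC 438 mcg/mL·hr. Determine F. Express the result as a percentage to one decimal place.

F = (AUC_ev / D_ev) / (AUC_iv / D_iv)
  = (438/150) / (549/100)
  = 2.92 / 5.49 = 0.5319
  = 53.19%

F = 53.2%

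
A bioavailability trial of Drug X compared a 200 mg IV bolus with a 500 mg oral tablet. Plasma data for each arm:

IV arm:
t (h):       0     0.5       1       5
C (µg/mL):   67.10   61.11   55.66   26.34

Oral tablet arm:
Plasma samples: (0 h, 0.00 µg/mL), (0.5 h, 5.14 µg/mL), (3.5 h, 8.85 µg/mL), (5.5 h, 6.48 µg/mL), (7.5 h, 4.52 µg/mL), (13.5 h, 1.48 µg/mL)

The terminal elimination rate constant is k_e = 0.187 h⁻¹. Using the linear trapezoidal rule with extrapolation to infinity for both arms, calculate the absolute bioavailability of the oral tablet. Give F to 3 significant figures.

Trapezoidal AUC_0→5 (IV):
  [0→0.5]: (67.10+61.11)/2 × 0.5 = 32.0525
  [0.5→1]: (61.11+55.66)/2 × 0.5 = 29.1925
  [1→5]: (55.66+26.34)/2 × 4 = 164.0
  Sum = 225.245 µg/mL·h
IV tail: 26.34/0.187 = 140.856; AUC_iv,0→∞ = 225.245 + 140.856 = 366.101 µg/mL·h
Trapezoidal AUC_0→13.5 (oral tablet):
  [0→0.5]: (0.00+5.14)/2 × 0.5 = 1.285
  [0.5→3.5]: (5.14+8.85)/2 × 3 = 20.985
  [3.5→5.5]: (8.85+6.48)/2 × 2 = 15.33
  [5.5→7.5]: (6.48+4.52)/2 × 2 = 11.0
  [7.5→13.5]: (4.52+1.48)/2 × 6 = 18.0
  Sum = 66.6 µg/mL·h
oral tablet tail: 1.48/0.187 = 7.914; AUC_ev,0→∞ = 66.6 + 7.914 = 74.514 µg/mL·h
F = (AUC_ev/D_ev)/(AUC_iv/D_iv) = (74.514/500)/(366.101/200) = 0.149028/1.830505 = 0.0814

F = 0.0814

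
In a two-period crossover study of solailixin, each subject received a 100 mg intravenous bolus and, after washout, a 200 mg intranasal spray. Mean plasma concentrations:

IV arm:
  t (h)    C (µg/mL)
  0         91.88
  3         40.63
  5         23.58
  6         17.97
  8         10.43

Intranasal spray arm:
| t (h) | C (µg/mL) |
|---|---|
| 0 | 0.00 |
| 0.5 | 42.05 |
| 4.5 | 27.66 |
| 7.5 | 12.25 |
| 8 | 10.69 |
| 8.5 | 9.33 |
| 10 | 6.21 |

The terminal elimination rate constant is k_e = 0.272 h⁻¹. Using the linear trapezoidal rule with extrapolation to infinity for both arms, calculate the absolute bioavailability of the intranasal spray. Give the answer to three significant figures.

Trapezoidal AUC_0→8 (IV):
  [0→3]: (91.88+40.63)/2 × 3 = 198.765
  [3→5]: (40.63+23.58)/2 × 2 = 64.21
  [5→6]: (23.58+17.97)/2 × 1 = 20.775
  [6→8]: (17.97+10.43)/2 × 2 = 28.4
  Sum = 312.15 µg/mL·h
IV tail: 10.43/0.272 = 38.346; AUC_iv,0→∞ = 312.15 + 38.346 = 350.496 µg/mL·h
Trapezoidal AUC_0→10 (intranasal spray):
  [0→0.5]: (0.00+42.05)/2 × 0.5 = 10.5125
  [0.5→4.5]: (42.05+27.66)/2 × 4 = 139.42
  [4.5→7.5]: (27.66+12.25)/2 × 3 = 59.865
  [7.5→8]: (12.25+10.69)/2 × 0.5 = 5.735
  [8→8.5]: (10.69+9.33)/2 × 0.5 = 5.005
  [8.5→10]: (9.33+6.21)/2 × 1.5 = 11.655
  Sum = 232.1925 µg/mL·h
intranasal spray tail: 6.21/0.272 = 22.831; AUC_ev,0→∞ = 232.1925 + 22.831 = 255.0235 µg/mL·h
F = (AUC_ev/D_ev)/(AUC_iv/D_iv) = (255.0235/200)/(350.496/100) = 1.2751175/3.50496 = 0.3638

F = 0.364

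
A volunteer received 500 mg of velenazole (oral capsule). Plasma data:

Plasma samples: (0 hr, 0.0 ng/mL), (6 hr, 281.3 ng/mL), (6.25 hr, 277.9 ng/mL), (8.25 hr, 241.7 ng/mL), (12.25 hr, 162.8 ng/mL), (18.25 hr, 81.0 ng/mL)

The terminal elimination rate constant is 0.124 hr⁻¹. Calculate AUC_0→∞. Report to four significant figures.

AUC = 3627 ng/mL·hr

Trapezoidal AUC_0→18.25:
  [0→6]: (0.0+281.3)/2 × 6 = 843.9
  [6→6.25]: (281.3+277.9)/2 × 0.25 = 69.9
  [6.25→8.25]: (277.9+241.7)/2 × 2 = 519.6
  [8.25→12.25]: (241.7+162.8)/2 × 4 = 809.0
  [12.25→18.25]: (162.8+81.0)/2 × 6 = 731.4
  Sum = 2973.8 ng/mL·hr
Extrapolated tail: C_last / k_e = 81.0 / 0.124 = 653.226
AUC_0→∞ = 2973.8 + 653.226 = 3627.026 ng/mL·hr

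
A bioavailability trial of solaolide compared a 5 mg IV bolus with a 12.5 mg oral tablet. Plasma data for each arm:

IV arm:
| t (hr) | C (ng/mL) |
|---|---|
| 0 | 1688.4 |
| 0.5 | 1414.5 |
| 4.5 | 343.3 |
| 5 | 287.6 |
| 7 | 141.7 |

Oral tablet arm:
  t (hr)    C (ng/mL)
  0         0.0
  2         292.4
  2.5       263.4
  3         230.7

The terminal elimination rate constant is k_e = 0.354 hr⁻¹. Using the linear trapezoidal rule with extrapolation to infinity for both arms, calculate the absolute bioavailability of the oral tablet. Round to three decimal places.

Trapezoidal AUC_0→7 (IV):
  [0→0.5]: (1688.4+1414.5)/2 × 0.5 = 775.725
  [0.5→4.5]: (1414.5+343.3)/2 × 4 = 3515.6
  [4.5→5]: (343.3+287.6)/2 × 0.5 = 157.725
  [5→7]: (287.6+141.7)/2 × 2 = 429.3
  Sum = 4878.35 ng/mL·hr
IV tail: 141.7/0.354 = 400.282; AUC_iv,0→∞ = 4878.35 + 400.282 = 5278.632 ng/mL·hr
Trapezoidal AUC_0→3 (oral tablet):
  [0→2]: (0.0+292.4)/2 × 2 = 292.4
  [2→2.5]: (292.4+263.4)/2 × 0.5 = 138.95
  [2.5→3]: (263.4+230.7)/2 × 0.5 = 123.525
  Sum = 554.875 ng/mL·hr
oral tablet tail: 230.7/0.354 = 651.695; AUC_ev,0→∞ = 554.875 + 651.695 = 1206.57 ng/mL·hr
F = (AUC_ev/D_ev)/(AUC_iv/D_iv) = (1206.57/12.5)/(5278.632/5) = 96.5256/1055.7264 = 0.0914

F = 0.091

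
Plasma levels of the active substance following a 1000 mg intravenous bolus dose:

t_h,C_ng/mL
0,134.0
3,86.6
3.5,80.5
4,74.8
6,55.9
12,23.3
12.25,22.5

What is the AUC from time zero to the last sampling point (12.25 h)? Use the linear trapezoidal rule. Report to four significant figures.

AUC = 785.5 ng/mL·h

Trapezoidal AUC_0→12.25:
  [0→3]: (134.0+86.6)/2 × 3 = 330.9
  [3→3.5]: (86.6+80.5)/2 × 0.5 = 41.775
  [3.5→4]: (80.5+74.8)/2 × 0.5 = 38.825
  [4→6]: (74.8+55.9)/2 × 2 = 130.7
  [6→12]: (55.9+23.3)/2 × 6 = 237.6
  [12→12.25]: (23.3+22.5)/2 × 0.25 = 5.725
  Sum = 785.525 ng/mL·h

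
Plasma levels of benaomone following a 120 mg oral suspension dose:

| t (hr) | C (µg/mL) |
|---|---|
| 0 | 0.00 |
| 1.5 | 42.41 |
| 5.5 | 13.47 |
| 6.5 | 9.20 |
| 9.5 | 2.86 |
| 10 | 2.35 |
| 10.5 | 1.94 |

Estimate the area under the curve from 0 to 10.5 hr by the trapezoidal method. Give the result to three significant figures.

AUC = 175 µg/mL·hr

Trapezoidal AUC_0→10.5:
  [0→1.5]: (0.00+42.41)/2 × 1.5 = 31.8075
  [1.5→5.5]: (42.41+13.47)/2 × 4 = 111.76
  [5.5→6.5]: (13.47+9.20)/2 × 1 = 11.335
  [6.5→9.5]: (9.20+2.86)/2 × 3 = 18.09
  [9.5→10]: (2.86+2.35)/2 × 0.5 = 1.3025
  [10→10.5]: (2.35+1.94)/2 × 0.5 = 1.0725
  Sum = 175.3675 µg/mL·hr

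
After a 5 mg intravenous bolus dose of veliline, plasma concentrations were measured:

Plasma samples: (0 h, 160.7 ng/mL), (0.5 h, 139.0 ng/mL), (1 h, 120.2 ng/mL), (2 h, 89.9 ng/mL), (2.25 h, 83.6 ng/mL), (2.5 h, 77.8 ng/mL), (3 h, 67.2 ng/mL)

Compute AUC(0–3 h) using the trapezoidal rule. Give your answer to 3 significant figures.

AUC = 323 ng/mL·h

Trapezoidal AUC_0→3:
  [0→0.5]: (160.7+139.0)/2 × 0.5 = 74.925
  [0.5→1]: (139.0+120.2)/2 × 0.5 = 64.8
  [1→2]: (120.2+89.9)/2 × 1 = 105.05
  [2→2.25]: (89.9+83.6)/2 × 0.25 = 21.6875
  [2.25→2.5]: (83.6+77.8)/2 × 0.25 = 20.175
  [2.5→3]: (77.8+67.2)/2 × 0.5 = 36.25
  Sum = 322.8875 ng/mL·h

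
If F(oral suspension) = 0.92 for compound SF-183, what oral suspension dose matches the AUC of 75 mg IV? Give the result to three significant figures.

D_oral = 81.5 mg

For equal systemic exposure: F × D_ev = D_iv
D_ev = D_iv / F = 75 / 0.92 = 81.5217 mg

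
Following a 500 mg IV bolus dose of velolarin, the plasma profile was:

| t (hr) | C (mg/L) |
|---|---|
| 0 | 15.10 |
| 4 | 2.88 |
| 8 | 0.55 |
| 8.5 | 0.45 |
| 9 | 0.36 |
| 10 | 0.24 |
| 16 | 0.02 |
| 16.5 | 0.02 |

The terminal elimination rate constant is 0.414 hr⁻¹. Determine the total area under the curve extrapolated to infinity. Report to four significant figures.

Trapezoidal AUC_0→16.5:
  [0→4]: (15.10+2.88)/2 × 4 = 35.96
  [4→8]: (2.88+0.55)/2 × 4 = 6.86
  [8→8.5]: (0.55+0.45)/2 × 0.5 = 0.25
  [8.5→9]: (0.45+0.36)/2 × 0.5 = 0.2025
  [9→10]: (0.36+0.24)/2 × 1 = 0.3
  [10→16]: (0.24+0.02)/2 × 6 = 0.78
  [16→16.5]: (0.02+0.02)/2 × 0.5 = 0.01
  Sum = 44.3625 mg/L·hr
Extrapolated tail: C_last / k_e = 0.02 / 0.414 = 0.048
AUC_0→∞ = 44.3625 + 0.048 = 44.4105 mg/L·hr

AUC = 44.41 mg/L·hr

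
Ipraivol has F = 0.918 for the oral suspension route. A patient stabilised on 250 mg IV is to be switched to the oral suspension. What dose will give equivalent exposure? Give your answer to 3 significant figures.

D_oral = 272 mg

For equal systemic exposure: F × D_ev = D_iv
D_ev = D_iv / F = 250 / 0.918 = 272.331 mg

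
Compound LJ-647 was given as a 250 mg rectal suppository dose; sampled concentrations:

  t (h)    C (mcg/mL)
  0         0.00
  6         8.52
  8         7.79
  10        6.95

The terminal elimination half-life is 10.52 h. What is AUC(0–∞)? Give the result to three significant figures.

AUC = 162 mcg/mL·h

Trapezoidal AUC_0→10:
  [0→6]: (0.00+8.52)/2 × 6 = 25.56
  [6→8]: (8.52+7.79)/2 × 2 = 16.31
  [8→10]: (7.79+6.95)/2 × 2 = 14.74
  Sum = 56.61 mcg/mL·h
k_e = ln2 / t½ = 0.693147 / 10.52 = 0.0659 h^-1
Extrapolated tail: C_last / k_e = 6.95 / 0.0659 = 105.463
AUC_0→∞ = 56.61 + 105.463 = 162.073 mcg/mL·h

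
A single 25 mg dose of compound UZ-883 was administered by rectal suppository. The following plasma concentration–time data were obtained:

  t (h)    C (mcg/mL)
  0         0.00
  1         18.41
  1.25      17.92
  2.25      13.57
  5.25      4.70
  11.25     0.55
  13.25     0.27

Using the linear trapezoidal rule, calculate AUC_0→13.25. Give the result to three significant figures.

AUC = 73.5 mcg/mL·h

Trapezoidal AUC_0→13.25:
  [0→1]: (0.00+18.41)/2 × 1 = 9.205
  [1→1.25]: (18.41+17.92)/2 × 0.25 = 4.54125
  [1.25→2.25]: (17.92+13.57)/2 × 1 = 15.745
  [2.25→5.25]: (13.57+4.70)/2 × 3 = 27.405
  [5.25→11.25]: (4.70+0.55)/2 × 6 = 15.75
  [11.25→13.25]: (0.55+0.27)/2 × 2 = 0.82
  Sum = 73.46625 mcg/mL·h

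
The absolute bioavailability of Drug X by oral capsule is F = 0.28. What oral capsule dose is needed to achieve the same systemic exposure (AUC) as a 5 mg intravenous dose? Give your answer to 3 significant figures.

D_oral = 17.9 mg

For equal systemic exposure: F × D_ev = D_iv
D_ev = D_iv / F = 5 / 0.28 = 17.8571 mg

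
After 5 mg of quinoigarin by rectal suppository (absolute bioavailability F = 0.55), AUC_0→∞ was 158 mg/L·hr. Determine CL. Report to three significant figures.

CL = F × Dose / AUC_0→∞
   = 0.55 × 5 / 158 = 0.0174051 L/hr

CL = 0.0174 L/hr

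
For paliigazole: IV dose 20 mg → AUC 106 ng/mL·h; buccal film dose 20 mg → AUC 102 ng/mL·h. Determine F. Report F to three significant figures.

F = 0.962

F = (AUC_ev / D_ev) / (AUC_iv / D_iv)
  = (102/20) / (106/20)
  = 5.1 / 5.3 = 0.9623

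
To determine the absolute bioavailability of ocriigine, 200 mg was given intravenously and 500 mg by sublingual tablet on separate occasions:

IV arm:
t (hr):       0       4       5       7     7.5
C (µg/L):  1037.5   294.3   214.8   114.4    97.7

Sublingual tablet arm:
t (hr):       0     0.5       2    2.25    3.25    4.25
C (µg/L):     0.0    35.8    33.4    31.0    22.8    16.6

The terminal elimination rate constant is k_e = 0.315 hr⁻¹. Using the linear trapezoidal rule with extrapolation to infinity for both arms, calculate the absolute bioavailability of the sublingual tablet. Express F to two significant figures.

F = 0.019

Trapezoidal AUC_0→7.5 (IV):
  [0→4]: (1037.5+294.3)/2 × 4 = 2663.6
  [4→5]: (294.3+214.8)/2 × 1 = 254.55
  [5→7]: (214.8+114.4)/2 × 2 = 329.2
  [7→7.5]: (114.4+97.7)/2 × 0.5 = 53.025
  Sum = 3300.375 µg/L·hr
IV tail: 97.7/0.315 = 310.159; AUC_iv,0→∞ = 3300.375 + 310.159 = 3610.534 µg/L·hr
Trapezoidal AUC_0→4.25 (sublingual tablet):
  [0→0.5]: (0.0+35.8)/2 × 0.5 = 8.95
  [0.5→2]: (35.8+33.4)/2 × 1.5 = 51.9
  [2→2.25]: (33.4+31.0)/2 × 0.25 = 8.05
  [2.25→3.25]: (31.0+22.8)/2 × 1 = 26.9
  [3.25→4.25]: (22.8+16.6)/2 × 1 = 19.7
  Sum = 115.5 µg/L·hr
sublingual tablet tail: 16.6/0.315 = 52.698; AUC_ev,0→∞ = 115.5 + 52.698 = 168.198 µg/L·hr
F = (AUC_ev/D_ev)/(AUC_iv/D_iv) = (168.198/500)/(3610.534/200) = 0.336396/18.05267 = 0.0186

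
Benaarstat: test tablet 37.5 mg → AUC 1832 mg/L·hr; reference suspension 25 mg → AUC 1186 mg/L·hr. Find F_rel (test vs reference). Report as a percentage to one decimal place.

F_rel = 103.0%

F_rel = (AUC_test/D_test) / (AUC_ref/D_ref)
      = (1832/37.5) / (1186/25)
      = 48.8533 / 47.44 = 1.0298 = 102.98%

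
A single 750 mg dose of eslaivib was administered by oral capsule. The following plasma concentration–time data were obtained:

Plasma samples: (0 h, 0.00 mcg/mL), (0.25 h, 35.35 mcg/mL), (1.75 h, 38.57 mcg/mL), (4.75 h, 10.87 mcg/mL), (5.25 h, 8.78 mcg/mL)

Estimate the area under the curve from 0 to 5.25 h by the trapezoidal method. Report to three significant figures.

AUC = 139 mcg/mL·h

Trapezoidal AUC_0→5.25:
  [0→0.25]: (0.00+35.35)/2 × 0.25 = 4.41875
  [0.25→1.75]: (35.35+38.57)/2 × 1.5 = 55.44
  [1.75→4.75]: (38.57+10.87)/2 × 3 = 74.16
  [4.75→5.25]: (10.87+8.78)/2 × 0.5 = 4.9125
  Sum = 138.93125 mcg/mL·h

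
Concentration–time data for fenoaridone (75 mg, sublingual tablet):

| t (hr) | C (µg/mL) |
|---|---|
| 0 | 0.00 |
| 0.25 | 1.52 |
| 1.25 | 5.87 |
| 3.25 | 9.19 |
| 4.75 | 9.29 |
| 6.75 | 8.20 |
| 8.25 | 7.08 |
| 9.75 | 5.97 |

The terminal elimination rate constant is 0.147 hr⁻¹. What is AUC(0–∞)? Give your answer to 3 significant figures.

Trapezoidal AUC_0→9.75:
  [0→0.25]: (0.00+1.52)/2 × 0.25 = 0.19
  [0.25→1.25]: (1.52+5.87)/2 × 1 = 3.695
  [1.25→3.25]: (5.87+9.19)/2 × 2 = 15.06
  [3.25→4.75]: (9.19+9.29)/2 × 1.5 = 13.86
  [4.75→6.75]: (9.29+8.20)/2 × 2 = 17.49
  [6.75→8.25]: (8.20+7.08)/2 × 1.5 = 11.46
  [8.25→9.75]: (7.08+5.97)/2 × 1.5 = 9.7875
  Sum = 71.5425 µg/mL·hr
Extrapolated tail: C_last / k_e = 5.97 / 0.147 = 40.612
AUC_0→∞ = 71.5425 + 40.612 = 112.1545 µg/mL·hr

AUC = 112 µg/mL·hr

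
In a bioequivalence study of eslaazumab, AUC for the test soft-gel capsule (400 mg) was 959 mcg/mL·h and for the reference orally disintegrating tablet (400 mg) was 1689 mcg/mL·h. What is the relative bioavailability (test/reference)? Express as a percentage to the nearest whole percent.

F_rel = (AUC_test/D_test) / (AUC_ref/D_ref)
      = (959/400) / (1689/400)
      = 2.3975 / 4.2225 = 0.5678 = 56.78%

F_rel = 57%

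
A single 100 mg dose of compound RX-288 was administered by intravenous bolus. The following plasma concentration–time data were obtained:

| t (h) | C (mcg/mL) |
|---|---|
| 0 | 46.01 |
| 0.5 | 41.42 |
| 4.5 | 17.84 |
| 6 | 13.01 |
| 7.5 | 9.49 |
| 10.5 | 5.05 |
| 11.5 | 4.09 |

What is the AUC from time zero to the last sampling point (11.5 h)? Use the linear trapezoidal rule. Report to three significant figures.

Trapezoidal AUC_0→11.5:
  [0→0.5]: (46.01+41.42)/2 × 0.5 = 21.8575
  [0.5→4.5]: (41.42+17.84)/2 × 4 = 118.52
  [4.5→6]: (17.84+13.01)/2 × 1.5 = 23.1375
  [6→7.5]: (13.01+9.49)/2 × 1.5 = 16.875
  [7.5→10.5]: (9.49+5.05)/2 × 3 = 21.81
  [10.5→11.5]: (5.05+4.09)/2 × 1 = 4.57
  Sum = 206.77 mcg/mL·h

AUC = 207 mcg/mL·h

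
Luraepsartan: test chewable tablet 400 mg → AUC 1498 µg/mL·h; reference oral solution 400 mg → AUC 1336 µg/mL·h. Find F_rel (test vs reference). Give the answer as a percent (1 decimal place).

F_rel = (AUC_test/D_test) / (AUC_ref/D_ref)
      = (1498/400) / (1336/400)
      = 3.745 / 3.34 = 1.1213 = 112.13%

F_rel = 112.1%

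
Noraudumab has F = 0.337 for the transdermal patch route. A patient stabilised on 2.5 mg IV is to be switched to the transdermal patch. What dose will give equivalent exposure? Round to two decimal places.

D_transdermal = 7.42 mg

For equal systemic exposure: F × D_ev = D_iv
D_ev = D_iv / F = 2.5 / 0.337 = 7.4184 mg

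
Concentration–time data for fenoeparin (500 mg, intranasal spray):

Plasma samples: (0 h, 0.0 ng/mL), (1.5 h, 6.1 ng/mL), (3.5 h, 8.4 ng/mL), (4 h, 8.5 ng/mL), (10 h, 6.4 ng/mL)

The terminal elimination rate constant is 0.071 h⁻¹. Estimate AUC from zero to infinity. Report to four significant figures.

AUC = 158.1 ng/mL·h

Trapezoidal AUC_0→10:
  [0→1.5]: (0.0+6.1)/2 × 1.5 = 4.575
  [1.5→3.5]: (6.1+8.4)/2 × 2 = 14.5
  [3.5→4]: (8.4+8.5)/2 × 0.5 = 4.225
  [4→10]: (8.5+6.4)/2 × 6 = 44.7
  Sum = 68.0 ng/mL·h
Extrapolated tail: C_last / k_e = 6.4 / 0.071 = 90.141
AUC_0→∞ = 68.0 + 90.141 = 158.141 ng/mL·h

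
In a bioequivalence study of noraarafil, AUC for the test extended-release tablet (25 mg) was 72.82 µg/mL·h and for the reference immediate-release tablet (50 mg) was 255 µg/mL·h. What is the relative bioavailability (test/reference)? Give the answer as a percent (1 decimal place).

F_rel = (AUC_test/D_test) / (AUC_ref/D_ref)
      = (72.82/25) / (255/50)
      = 2.9128 / 5.1 = 0.5711 = 57.11%

F_rel = 57.1%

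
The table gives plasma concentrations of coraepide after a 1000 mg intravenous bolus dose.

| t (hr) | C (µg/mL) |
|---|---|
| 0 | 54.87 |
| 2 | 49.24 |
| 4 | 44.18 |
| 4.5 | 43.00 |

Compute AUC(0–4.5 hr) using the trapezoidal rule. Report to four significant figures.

Trapezoidal AUC_0→4.5:
  [0→2]: (54.87+49.24)/2 × 2 = 104.11
  [2→4]: (49.24+44.18)/2 × 2 = 93.42
  [4→4.5]: (44.18+43.00)/2 × 0.5 = 21.795
  Sum = 219.325 µg/mL·hr

AUC = 219.3 µg/mL·hr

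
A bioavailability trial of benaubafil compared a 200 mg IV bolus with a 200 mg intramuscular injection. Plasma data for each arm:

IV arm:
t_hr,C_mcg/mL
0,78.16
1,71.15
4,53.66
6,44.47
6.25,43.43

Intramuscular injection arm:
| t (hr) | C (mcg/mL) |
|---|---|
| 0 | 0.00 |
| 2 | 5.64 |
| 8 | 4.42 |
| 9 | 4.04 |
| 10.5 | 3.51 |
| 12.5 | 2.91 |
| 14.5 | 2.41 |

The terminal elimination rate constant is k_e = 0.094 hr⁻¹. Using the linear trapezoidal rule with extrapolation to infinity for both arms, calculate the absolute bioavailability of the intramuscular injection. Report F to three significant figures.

Trapezoidal AUC_0→6.25 (IV):
  [0→1]: (78.16+71.15)/2 × 1 = 74.655
  [1→4]: (71.15+53.66)/2 × 3 = 187.215
  [4→6]: (53.66+44.47)/2 × 2 = 98.13
  [6→6.25]: (44.47+43.43)/2 × 0.25 = 10.9875
  Sum = 370.9875 mcg/mL·hr
IV tail: 43.43/0.094 = 462.021; AUC_iv,0→∞ = 370.9875 + 462.021 = 833.0085 mcg/mL·hr
Trapezoidal AUC_0→14.5 (intramuscular injection):
  [0→2]: (0.00+5.64)/2 × 2 = 5.64
  [2→8]: (5.64+4.42)/2 × 6 = 30.18
  [8→9]: (4.42+4.04)/2 × 1 = 4.23
  [9→10.5]: (4.04+3.51)/2 × 1.5 = 5.6625
  [10.5→12.5]: (3.51+2.91)/2 × 2 = 6.42
  [12.5→14.5]: (2.91+2.41)/2 × 2 = 5.32
  Sum = 57.4525 mcg/mL·hr
intramuscular injection tail: 2.41/0.094 = 25.638; AUC_ev,0→∞ = 57.4525 + 25.638 = 83.0905 mcg/mL·hr
F = (AUC_ev/D_ev)/(AUC_iv/D_iv) = (83.0905/200)/(833.0085/200) = 0.4154525/4.1650425 = 0.0997

F = 0.0997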